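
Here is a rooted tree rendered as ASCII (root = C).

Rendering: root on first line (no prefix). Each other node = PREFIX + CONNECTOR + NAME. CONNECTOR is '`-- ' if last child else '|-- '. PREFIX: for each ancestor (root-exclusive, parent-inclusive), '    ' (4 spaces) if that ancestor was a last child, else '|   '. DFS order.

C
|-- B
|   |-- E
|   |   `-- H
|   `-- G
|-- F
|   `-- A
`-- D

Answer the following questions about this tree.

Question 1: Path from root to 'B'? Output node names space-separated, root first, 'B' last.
Answer: C B

Derivation:
Walk down from root: C -> B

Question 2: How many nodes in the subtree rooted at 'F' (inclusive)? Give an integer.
Subtree rooted at F contains: A, F
Count = 2

Answer: 2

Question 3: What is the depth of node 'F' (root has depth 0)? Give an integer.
Path from root to F: C -> F
Depth = number of edges = 1

Answer: 1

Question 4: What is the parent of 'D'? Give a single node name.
Scan adjacency: D appears as child of C

Answer: C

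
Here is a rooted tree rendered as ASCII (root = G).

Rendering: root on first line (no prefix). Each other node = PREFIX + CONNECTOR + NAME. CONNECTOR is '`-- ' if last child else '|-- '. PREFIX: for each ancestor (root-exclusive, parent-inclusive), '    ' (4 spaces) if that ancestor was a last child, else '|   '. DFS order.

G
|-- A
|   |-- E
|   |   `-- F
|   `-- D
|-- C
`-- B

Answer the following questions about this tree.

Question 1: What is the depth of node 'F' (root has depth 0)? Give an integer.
Path from root to F: G -> A -> E -> F
Depth = number of edges = 3

Answer: 3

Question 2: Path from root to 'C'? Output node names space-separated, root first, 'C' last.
Answer: G C

Derivation:
Walk down from root: G -> C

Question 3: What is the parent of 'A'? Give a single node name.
Answer: G

Derivation:
Scan adjacency: A appears as child of G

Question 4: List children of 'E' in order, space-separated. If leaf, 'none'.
Answer: F

Derivation:
Node E's children (from adjacency): F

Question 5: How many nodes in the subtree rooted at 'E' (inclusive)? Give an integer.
Answer: 2

Derivation:
Subtree rooted at E contains: E, F
Count = 2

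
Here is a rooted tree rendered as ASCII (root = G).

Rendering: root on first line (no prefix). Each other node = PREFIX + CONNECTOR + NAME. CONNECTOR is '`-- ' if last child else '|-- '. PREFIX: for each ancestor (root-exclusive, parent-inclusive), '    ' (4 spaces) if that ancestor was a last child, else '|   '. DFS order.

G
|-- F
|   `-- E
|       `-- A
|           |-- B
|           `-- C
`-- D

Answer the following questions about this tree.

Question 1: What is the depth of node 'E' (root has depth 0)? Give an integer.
Path from root to E: G -> F -> E
Depth = number of edges = 2

Answer: 2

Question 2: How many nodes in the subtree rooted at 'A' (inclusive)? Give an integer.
Subtree rooted at A contains: A, B, C
Count = 3

Answer: 3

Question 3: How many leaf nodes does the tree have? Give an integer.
Answer: 3

Derivation:
Leaves (nodes with no children): B, C, D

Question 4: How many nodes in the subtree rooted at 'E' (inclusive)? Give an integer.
Subtree rooted at E contains: A, B, C, E
Count = 4

Answer: 4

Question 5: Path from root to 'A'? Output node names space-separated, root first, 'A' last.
Answer: G F E A

Derivation:
Walk down from root: G -> F -> E -> A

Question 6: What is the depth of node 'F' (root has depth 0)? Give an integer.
Answer: 1

Derivation:
Path from root to F: G -> F
Depth = number of edges = 1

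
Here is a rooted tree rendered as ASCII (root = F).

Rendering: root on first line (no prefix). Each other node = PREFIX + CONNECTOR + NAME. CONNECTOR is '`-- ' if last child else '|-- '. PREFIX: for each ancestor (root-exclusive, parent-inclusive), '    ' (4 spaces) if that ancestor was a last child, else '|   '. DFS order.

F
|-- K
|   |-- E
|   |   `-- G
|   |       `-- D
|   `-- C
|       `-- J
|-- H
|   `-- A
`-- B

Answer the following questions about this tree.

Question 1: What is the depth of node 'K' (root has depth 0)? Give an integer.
Answer: 1

Derivation:
Path from root to K: F -> K
Depth = number of edges = 1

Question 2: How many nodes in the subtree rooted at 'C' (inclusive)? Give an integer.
Subtree rooted at C contains: C, J
Count = 2

Answer: 2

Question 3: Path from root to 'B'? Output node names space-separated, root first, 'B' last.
Walk down from root: F -> B

Answer: F B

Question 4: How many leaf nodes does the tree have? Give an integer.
Answer: 4

Derivation:
Leaves (nodes with no children): A, B, D, J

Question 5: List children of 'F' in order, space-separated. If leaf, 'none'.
Answer: K H B

Derivation:
Node F's children (from adjacency): K, H, B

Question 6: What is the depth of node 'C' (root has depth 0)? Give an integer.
Path from root to C: F -> K -> C
Depth = number of edges = 2

Answer: 2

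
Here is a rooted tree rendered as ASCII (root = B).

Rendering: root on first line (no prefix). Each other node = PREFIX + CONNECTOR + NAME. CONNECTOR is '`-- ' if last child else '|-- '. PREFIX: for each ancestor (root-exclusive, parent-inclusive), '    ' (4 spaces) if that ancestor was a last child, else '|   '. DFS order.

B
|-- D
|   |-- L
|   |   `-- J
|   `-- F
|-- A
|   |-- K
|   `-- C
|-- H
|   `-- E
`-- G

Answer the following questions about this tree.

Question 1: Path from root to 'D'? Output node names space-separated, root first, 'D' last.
Walk down from root: B -> D

Answer: B D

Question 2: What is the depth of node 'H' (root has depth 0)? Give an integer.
Answer: 1

Derivation:
Path from root to H: B -> H
Depth = number of edges = 1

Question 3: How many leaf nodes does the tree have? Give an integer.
Answer: 6

Derivation:
Leaves (nodes with no children): C, E, F, G, J, K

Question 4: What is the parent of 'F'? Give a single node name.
Scan adjacency: F appears as child of D

Answer: D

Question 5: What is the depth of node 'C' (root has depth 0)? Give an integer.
Path from root to C: B -> A -> C
Depth = number of edges = 2

Answer: 2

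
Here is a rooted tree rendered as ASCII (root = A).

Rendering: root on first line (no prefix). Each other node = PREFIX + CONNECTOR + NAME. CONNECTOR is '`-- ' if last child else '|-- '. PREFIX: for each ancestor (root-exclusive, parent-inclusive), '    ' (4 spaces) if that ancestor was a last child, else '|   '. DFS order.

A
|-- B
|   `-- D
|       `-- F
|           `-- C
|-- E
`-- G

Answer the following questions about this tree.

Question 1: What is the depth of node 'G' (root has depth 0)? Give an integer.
Answer: 1

Derivation:
Path from root to G: A -> G
Depth = number of edges = 1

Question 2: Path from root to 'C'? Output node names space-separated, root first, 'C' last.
Answer: A B D F C

Derivation:
Walk down from root: A -> B -> D -> F -> C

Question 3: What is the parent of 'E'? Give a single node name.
Answer: A

Derivation:
Scan adjacency: E appears as child of A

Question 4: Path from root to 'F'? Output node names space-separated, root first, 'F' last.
Walk down from root: A -> B -> D -> F

Answer: A B D F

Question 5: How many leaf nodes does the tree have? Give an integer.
Leaves (nodes with no children): C, E, G

Answer: 3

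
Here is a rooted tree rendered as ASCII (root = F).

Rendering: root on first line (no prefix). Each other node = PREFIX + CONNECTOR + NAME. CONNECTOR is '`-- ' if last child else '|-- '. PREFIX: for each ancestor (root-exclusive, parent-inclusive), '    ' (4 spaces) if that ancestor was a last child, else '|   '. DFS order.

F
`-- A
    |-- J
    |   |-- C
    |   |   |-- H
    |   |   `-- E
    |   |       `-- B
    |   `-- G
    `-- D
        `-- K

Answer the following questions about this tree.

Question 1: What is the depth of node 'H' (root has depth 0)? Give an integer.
Path from root to H: F -> A -> J -> C -> H
Depth = number of edges = 4

Answer: 4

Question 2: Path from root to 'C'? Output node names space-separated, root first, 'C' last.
Answer: F A J C

Derivation:
Walk down from root: F -> A -> J -> C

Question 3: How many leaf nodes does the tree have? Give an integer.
Answer: 4

Derivation:
Leaves (nodes with no children): B, G, H, K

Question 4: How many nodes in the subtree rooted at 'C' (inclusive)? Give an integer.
Answer: 4

Derivation:
Subtree rooted at C contains: B, C, E, H
Count = 4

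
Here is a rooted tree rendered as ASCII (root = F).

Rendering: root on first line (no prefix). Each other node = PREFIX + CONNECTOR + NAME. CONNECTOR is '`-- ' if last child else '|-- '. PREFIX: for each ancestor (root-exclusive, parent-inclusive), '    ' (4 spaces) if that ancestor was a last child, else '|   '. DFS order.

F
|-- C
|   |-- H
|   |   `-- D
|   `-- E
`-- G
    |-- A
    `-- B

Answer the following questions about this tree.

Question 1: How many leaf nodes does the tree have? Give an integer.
Answer: 4

Derivation:
Leaves (nodes with no children): A, B, D, E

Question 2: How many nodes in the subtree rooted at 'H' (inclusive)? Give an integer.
Subtree rooted at H contains: D, H
Count = 2

Answer: 2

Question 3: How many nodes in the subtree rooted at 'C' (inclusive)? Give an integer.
Subtree rooted at C contains: C, D, E, H
Count = 4

Answer: 4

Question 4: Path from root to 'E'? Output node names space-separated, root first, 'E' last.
Walk down from root: F -> C -> E

Answer: F C E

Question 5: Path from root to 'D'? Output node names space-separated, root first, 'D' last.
Walk down from root: F -> C -> H -> D

Answer: F C H D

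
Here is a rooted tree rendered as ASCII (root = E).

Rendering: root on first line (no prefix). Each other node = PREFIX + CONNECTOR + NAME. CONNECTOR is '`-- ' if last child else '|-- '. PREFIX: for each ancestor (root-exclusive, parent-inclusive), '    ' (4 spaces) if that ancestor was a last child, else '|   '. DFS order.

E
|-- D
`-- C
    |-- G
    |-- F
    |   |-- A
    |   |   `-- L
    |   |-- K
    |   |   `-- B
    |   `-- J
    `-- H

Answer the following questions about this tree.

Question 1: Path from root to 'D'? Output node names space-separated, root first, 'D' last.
Walk down from root: E -> D

Answer: E D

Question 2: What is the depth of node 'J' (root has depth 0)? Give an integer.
Path from root to J: E -> C -> F -> J
Depth = number of edges = 3

Answer: 3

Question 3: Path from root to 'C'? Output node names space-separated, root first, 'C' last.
Answer: E C

Derivation:
Walk down from root: E -> C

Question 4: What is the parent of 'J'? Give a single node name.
Answer: F

Derivation:
Scan adjacency: J appears as child of F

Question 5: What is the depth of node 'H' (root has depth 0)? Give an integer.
Path from root to H: E -> C -> H
Depth = number of edges = 2

Answer: 2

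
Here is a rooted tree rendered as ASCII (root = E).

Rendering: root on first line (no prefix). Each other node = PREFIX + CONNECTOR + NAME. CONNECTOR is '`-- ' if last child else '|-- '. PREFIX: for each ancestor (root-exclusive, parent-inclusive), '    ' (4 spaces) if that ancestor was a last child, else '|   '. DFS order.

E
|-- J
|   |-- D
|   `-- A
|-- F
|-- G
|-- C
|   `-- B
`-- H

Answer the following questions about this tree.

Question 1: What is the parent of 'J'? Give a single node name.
Scan adjacency: J appears as child of E

Answer: E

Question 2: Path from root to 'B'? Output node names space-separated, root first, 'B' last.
Walk down from root: E -> C -> B

Answer: E C B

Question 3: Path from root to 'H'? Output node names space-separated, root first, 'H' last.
Answer: E H

Derivation:
Walk down from root: E -> H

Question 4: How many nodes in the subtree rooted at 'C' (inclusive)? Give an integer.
Subtree rooted at C contains: B, C
Count = 2

Answer: 2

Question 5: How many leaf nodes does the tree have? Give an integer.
Leaves (nodes with no children): A, B, D, F, G, H

Answer: 6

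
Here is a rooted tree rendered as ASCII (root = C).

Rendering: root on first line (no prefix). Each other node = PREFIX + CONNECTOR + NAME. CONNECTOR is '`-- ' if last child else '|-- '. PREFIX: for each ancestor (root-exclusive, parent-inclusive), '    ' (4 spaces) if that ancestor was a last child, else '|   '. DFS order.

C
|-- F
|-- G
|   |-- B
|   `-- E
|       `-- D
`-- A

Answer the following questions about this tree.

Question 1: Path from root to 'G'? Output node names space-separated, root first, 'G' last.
Walk down from root: C -> G

Answer: C G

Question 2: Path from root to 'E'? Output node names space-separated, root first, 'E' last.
Answer: C G E

Derivation:
Walk down from root: C -> G -> E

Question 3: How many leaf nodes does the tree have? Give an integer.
Leaves (nodes with no children): A, B, D, F

Answer: 4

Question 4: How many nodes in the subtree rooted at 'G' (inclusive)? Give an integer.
Answer: 4

Derivation:
Subtree rooted at G contains: B, D, E, G
Count = 4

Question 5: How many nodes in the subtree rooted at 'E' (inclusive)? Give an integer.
Answer: 2

Derivation:
Subtree rooted at E contains: D, E
Count = 2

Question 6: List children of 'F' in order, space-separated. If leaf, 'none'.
Answer: none

Derivation:
Node F's children (from adjacency): (leaf)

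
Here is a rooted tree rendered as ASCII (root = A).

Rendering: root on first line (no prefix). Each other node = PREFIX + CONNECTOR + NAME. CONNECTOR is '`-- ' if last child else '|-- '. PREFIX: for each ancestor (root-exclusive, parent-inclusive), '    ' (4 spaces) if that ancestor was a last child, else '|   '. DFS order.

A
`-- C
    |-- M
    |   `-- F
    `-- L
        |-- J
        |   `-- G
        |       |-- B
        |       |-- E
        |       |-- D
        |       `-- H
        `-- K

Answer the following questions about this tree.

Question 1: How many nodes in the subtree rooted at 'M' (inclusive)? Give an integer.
Answer: 2

Derivation:
Subtree rooted at M contains: F, M
Count = 2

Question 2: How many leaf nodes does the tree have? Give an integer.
Leaves (nodes with no children): B, D, E, F, H, K

Answer: 6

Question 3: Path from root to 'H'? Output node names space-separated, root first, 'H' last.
Answer: A C L J G H

Derivation:
Walk down from root: A -> C -> L -> J -> G -> H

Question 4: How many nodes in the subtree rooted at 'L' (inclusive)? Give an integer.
Answer: 8

Derivation:
Subtree rooted at L contains: B, D, E, G, H, J, K, L
Count = 8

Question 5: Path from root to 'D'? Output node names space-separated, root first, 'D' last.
Walk down from root: A -> C -> L -> J -> G -> D

Answer: A C L J G D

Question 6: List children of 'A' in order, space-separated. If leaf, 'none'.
Node A's children (from adjacency): C

Answer: C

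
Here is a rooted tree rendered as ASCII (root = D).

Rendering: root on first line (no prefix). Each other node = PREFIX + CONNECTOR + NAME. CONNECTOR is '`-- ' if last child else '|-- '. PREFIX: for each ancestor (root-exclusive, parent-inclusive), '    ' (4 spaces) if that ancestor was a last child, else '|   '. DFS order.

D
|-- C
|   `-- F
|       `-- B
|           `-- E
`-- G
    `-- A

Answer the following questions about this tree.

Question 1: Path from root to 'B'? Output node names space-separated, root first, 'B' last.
Answer: D C F B

Derivation:
Walk down from root: D -> C -> F -> B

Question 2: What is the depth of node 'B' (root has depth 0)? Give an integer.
Answer: 3

Derivation:
Path from root to B: D -> C -> F -> B
Depth = number of edges = 3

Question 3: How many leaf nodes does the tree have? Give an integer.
Answer: 2

Derivation:
Leaves (nodes with no children): A, E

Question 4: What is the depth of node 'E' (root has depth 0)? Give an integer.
Path from root to E: D -> C -> F -> B -> E
Depth = number of edges = 4

Answer: 4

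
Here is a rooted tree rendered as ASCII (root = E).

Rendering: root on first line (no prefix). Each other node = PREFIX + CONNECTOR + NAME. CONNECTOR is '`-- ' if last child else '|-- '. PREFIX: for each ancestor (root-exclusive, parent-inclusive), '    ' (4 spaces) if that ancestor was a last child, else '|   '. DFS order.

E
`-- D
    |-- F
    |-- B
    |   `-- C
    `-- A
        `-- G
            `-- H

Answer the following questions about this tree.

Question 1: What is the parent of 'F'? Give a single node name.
Scan adjacency: F appears as child of D

Answer: D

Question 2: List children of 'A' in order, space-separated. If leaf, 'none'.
Node A's children (from adjacency): G

Answer: G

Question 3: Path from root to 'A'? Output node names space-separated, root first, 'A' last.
Answer: E D A

Derivation:
Walk down from root: E -> D -> A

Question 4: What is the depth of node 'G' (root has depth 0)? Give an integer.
Answer: 3

Derivation:
Path from root to G: E -> D -> A -> G
Depth = number of edges = 3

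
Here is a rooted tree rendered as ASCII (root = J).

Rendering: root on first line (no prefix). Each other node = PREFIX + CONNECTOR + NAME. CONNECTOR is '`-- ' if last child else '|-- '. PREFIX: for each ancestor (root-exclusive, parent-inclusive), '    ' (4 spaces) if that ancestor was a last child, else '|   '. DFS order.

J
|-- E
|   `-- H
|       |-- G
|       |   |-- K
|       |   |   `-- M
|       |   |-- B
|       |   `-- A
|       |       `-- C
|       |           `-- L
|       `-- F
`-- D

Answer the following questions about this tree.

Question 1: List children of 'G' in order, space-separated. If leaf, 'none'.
Node G's children (from adjacency): K, B, A

Answer: K B A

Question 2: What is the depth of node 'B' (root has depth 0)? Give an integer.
Answer: 4

Derivation:
Path from root to B: J -> E -> H -> G -> B
Depth = number of edges = 4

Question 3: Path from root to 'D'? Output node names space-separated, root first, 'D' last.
Walk down from root: J -> D

Answer: J D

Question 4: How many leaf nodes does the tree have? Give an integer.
Answer: 5

Derivation:
Leaves (nodes with no children): B, D, F, L, M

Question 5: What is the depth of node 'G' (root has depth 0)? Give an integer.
Path from root to G: J -> E -> H -> G
Depth = number of edges = 3

Answer: 3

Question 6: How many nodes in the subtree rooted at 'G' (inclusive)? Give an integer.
Subtree rooted at G contains: A, B, C, G, K, L, M
Count = 7

Answer: 7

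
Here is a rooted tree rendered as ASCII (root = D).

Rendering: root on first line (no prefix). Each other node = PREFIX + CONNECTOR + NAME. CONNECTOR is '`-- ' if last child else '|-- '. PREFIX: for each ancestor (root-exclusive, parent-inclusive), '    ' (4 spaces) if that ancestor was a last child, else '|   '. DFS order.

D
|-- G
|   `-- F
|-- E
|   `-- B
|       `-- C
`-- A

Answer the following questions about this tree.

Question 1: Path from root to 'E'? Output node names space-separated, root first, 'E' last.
Walk down from root: D -> E

Answer: D E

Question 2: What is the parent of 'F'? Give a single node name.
Answer: G

Derivation:
Scan adjacency: F appears as child of G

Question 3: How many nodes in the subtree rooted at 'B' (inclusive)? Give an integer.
Answer: 2

Derivation:
Subtree rooted at B contains: B, C
Count = 2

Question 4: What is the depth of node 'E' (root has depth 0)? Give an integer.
Answer: 1

Derivation:
Path from root to E: D -> E
Depth = number of edges = 1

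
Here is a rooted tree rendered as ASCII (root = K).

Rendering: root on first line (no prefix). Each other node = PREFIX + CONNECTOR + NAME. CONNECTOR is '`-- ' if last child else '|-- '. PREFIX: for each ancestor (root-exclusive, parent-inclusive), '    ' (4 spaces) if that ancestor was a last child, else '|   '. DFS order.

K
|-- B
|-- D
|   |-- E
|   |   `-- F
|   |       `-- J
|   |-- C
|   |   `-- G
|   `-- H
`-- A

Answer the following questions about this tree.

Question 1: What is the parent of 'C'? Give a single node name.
Scan adjacency: C appears as child of D

Answer: D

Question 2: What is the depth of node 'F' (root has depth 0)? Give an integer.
Path from root to F: K -> D -> E -> F
Depth = number of edges = 3

Answer: 3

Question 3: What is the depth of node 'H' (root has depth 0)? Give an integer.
Answer: 2

Derivation:
Path from root to H: K -> D -> H
Depth = number of edges = 2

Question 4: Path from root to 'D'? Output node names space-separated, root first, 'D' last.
Walk down from root: K -> D

Answer: K D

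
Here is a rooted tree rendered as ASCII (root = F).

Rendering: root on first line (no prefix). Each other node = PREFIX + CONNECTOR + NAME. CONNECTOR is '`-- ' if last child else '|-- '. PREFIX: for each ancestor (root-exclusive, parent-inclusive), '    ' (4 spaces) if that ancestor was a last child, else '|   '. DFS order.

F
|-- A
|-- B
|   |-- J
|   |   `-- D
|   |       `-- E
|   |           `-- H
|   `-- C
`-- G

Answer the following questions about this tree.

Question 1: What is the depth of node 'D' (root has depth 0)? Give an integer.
Path from root to D: F -> B -> J -> D
Depth = number of edges = 3

Answer: 3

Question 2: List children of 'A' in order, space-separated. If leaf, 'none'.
Answer: none

Derivation:
Node A's children (from adjacency): (leaf)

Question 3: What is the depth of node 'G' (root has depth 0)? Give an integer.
Answer: 1

Derivation:
Path from root to G: F -> G
Depth = number of edges = 1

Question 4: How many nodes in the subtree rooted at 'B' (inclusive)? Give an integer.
Answer: 6

Derivation:
Subtree rooted at B contains: B, C, D, E, H, J
Count = 6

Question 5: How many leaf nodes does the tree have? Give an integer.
Leaves (nodes with no children): A, C, G, H

Answer: 4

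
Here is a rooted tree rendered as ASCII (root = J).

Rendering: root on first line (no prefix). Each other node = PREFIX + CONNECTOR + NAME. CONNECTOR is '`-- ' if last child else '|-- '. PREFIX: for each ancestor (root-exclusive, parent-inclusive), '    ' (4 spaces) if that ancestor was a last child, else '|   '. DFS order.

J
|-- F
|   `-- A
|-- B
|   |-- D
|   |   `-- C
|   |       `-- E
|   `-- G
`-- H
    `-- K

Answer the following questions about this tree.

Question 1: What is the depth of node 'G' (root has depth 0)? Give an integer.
Answer: 2

Derivation:
Path from root to G: J -> B -> G
Depth = number of edges = 2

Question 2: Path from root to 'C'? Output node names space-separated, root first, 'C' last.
Walk down from root: J -> B -> D -> C

Answer: J B D C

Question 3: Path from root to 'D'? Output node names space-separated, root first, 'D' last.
Walk down from root: J -> B -> D

Answer: J B D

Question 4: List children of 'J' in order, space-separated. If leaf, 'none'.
Answer: F B H

Derivation:
Node J's children (from adjacency): F, B, H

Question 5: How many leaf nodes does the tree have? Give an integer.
Answer: 4

Derivation:
Leaves (nodes with no children): A, E, G, K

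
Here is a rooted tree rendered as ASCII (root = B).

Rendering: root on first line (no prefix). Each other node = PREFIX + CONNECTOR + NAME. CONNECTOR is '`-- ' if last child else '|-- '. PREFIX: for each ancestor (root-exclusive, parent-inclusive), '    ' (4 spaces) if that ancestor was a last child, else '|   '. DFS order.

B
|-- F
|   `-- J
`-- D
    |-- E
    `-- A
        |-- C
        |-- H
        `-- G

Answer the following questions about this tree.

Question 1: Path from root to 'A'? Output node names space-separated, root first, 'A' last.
Answer: B D A

Derivation:
Walk down from root: B -> D -> A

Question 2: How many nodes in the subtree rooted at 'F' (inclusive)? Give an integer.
Subtree rooted at F contains: F, J
Count = 2

Answer: 2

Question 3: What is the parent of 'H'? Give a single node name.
Answer: A

Derivation:
Scan adjacency: H appears as child of A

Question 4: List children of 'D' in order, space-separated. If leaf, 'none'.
Node D's children (from adjacency): E, A

Answer: E A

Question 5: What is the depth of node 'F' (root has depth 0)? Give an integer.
Path from root to F: B -> F
Depth = number of edges = 1

Answer: 1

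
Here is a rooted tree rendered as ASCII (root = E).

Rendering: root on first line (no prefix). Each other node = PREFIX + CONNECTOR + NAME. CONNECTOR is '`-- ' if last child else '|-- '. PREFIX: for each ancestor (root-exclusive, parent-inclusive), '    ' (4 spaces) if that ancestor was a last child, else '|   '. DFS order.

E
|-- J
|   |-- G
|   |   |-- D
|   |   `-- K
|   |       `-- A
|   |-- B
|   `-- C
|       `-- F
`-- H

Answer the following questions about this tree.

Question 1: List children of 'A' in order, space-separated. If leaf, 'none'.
Answer: none

Derivation:
Node A's children (from adjacency): (leaf)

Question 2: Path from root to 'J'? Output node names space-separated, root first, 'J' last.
Walk down from root: E -> J

Answer: E J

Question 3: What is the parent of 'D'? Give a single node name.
Answer: G

Derivation:
Scan adjacency: D appears as child of G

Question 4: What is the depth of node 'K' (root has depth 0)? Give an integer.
Answer: 3

Derivation:
Path from root to K: E -> J -> G -> K
Depth = number of edges = 3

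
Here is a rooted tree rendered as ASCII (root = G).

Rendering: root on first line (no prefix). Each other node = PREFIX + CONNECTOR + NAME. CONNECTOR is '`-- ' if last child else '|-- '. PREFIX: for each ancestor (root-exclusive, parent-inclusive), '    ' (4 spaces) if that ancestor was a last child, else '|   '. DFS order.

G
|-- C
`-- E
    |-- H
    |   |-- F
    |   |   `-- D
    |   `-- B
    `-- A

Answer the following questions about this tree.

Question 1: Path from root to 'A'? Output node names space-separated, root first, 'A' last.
Walk down from root: G -> E -> A

Answer: G E A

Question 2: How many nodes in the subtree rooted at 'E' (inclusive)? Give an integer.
Answer: 6

Derivation:
Subtree rooted at E contains: A, B, D, E, F, H
Count = 6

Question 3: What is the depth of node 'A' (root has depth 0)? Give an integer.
Answer: 2

Derivation:
Path from root to A: G -> E -> A
Depth = number of edges = 2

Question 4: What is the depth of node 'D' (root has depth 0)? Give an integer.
Answer: 4

Derivation:
Path from root to D: G -> E -> H -> F -> D
Depth = number of edges = 4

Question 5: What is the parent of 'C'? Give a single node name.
Scan adjacency: C appears as child of G

Answer: G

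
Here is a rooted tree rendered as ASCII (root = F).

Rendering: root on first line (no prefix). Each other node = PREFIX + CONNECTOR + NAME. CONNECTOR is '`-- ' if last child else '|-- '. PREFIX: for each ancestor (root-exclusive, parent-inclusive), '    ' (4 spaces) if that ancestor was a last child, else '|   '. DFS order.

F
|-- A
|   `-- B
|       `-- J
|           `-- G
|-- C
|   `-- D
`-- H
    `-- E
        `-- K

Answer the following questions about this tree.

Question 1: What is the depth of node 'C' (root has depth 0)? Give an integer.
Answer: 1

Derivation:
Path from root to C: F -> C
Depth = number of edges = 1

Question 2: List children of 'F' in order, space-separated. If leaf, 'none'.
Answer: A C H

Derivation:
Node F's children (from adjacency): A, C, H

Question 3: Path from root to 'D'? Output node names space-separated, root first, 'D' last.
Walk down from root: F -> C -> D

Answer: F C D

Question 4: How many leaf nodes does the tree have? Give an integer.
Leaves (nodes with no children): D, G, K

Answer: 3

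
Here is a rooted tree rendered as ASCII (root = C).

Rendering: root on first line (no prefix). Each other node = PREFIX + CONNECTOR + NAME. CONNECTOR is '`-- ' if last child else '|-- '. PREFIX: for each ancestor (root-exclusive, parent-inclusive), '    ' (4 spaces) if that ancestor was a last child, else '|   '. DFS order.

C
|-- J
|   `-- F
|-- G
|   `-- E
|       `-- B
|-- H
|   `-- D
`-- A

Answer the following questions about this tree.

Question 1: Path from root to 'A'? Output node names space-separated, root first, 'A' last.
Answer: C A

Derivation:
Walk down from root: C -> A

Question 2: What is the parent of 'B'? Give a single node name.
Answer: E

Derivation:
Scan adjacency: B appears as child of E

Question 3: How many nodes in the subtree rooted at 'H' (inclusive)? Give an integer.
Answer: 2

Derivation:
Subtree rooted at H contains: D, H
Count = 2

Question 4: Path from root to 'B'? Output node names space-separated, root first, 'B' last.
Walk down from root: C -> G -> E -> B

Answer: C G E B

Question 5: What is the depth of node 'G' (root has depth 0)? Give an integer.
Answer: 1

Derivation:
Path from root to G: C -> G
Depth = number of edges = 1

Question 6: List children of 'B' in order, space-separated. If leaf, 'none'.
Node B's children (from adjacency): (leaf)

Answer: none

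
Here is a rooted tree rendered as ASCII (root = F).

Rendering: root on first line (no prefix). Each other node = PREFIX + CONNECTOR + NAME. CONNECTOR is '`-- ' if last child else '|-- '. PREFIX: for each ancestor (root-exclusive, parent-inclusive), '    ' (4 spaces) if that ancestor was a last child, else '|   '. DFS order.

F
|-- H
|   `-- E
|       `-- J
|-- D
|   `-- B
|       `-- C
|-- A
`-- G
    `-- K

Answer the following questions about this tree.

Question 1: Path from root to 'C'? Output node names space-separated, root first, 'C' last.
Answer: F D B C

Derivation:
Walk down from root: F -> D -> B -> C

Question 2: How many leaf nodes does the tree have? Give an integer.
Answer: 4

Derivation:
Leaves (nodes with no children): A, C, J, K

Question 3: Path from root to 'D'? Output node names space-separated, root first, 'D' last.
Answer: F D

Derivation:
Walk down from root: F -> D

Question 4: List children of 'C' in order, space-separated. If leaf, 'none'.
Node C's children (from adjacency): (leaf)

Answer: none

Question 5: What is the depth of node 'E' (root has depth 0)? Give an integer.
Path from root to E: F -> H -> E
Depth = number of edges = 2

Answer: 2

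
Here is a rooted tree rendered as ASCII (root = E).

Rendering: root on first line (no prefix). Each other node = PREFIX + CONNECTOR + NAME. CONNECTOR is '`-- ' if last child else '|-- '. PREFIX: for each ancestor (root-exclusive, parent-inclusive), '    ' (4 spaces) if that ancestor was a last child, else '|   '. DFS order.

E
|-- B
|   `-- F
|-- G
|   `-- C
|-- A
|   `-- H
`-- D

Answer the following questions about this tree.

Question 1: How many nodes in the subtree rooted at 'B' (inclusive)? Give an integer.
Subtree rooted at B contains: B, F
Count = 2

Answer: 2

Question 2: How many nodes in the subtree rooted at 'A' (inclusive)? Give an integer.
Subtree rooted at A contains: A, H
Count = 2

Answer: 2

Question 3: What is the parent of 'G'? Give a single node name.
Scan adjacency: G appears as child of E

Answer: E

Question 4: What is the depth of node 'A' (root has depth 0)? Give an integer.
Answer: 1

Derivation:
Path from root to A: E -> A
Depth = number of edges = 1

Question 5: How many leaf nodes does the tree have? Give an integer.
Answer: 4

Derivation:
Leaves (nodes with no children): C, D, F, H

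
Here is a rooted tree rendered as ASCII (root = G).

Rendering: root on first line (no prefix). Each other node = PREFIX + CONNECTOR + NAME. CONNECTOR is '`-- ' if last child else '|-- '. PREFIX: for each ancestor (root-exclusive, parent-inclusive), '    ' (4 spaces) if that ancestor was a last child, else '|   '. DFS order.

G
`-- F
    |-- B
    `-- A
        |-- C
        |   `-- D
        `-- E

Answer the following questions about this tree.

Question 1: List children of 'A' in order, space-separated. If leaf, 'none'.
Node A's children (from adjacency): C, E

Answer: C E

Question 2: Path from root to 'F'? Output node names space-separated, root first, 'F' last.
Answer: G F

Derivation:
Walk down from root: G -> F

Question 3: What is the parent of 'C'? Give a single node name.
Answer: A

Derivation:
Scan adjacency: C appears as child of A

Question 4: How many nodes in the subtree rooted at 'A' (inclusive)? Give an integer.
Answer: 4

Derivation:
Subtree rooted at A contains: A, C, D, E
Count = 4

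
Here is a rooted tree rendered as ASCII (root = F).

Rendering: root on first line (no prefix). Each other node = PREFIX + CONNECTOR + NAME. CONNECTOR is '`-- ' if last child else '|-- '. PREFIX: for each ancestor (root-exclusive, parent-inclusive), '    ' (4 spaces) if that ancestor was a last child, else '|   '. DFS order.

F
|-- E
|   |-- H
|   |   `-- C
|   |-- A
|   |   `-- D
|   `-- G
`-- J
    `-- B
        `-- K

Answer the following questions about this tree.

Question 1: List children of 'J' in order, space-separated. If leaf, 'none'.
Answer: B

Derivation:
Node J's children (from adjacency): B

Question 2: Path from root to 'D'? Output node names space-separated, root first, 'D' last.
Answer: F E A D

Derivation:
Walk down from root: F -> E -> A -> D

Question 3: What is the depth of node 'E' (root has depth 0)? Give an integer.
Answer: 1

Derivation:
Path from root to E: F -> E
Depth = number of edges = 1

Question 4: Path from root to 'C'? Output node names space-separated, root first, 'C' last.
Walk down from root: F -> E -> H -> C

Answer: F E H C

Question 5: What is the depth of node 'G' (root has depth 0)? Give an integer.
Path from root to G: F -> E -> G
Depth = number of edges = 2

Answer: 2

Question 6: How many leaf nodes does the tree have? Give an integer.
Leaves (nodes with no children): C, D, G, K

Answer: 4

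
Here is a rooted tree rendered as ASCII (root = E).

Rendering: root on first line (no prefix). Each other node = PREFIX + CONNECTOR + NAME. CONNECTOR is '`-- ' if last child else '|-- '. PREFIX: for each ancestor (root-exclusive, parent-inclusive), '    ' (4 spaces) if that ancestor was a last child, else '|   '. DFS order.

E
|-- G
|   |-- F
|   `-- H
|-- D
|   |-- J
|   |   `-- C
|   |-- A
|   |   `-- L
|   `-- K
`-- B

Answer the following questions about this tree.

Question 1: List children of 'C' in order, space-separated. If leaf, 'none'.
Answer: none

Derivation:
Node C's children (from adjacency): (leaf)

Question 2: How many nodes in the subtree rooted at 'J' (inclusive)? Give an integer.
Subtree rooted at J contains: C, J
Count = 2

Answer: 2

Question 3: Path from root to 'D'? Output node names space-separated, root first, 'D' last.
Walk down from root: E -> D

Answer: E D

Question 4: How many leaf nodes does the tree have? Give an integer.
Answer: 6

Derivation:
Leaves (nodes with no children): B, C, F, H, K, L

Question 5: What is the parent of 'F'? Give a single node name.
Scan adjacency: F appears as child of G

Answer: G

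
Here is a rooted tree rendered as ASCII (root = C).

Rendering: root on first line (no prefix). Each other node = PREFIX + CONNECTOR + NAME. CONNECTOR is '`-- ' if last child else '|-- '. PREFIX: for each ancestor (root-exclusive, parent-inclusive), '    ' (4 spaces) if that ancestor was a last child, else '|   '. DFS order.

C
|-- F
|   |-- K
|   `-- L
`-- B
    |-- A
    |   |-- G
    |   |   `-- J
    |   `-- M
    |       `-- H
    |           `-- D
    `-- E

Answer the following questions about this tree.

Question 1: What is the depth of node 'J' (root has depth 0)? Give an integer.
Answer: 4

Derivation:
Path from root to J: C -> B -> A -> G -> J
Depth = number of edges = 4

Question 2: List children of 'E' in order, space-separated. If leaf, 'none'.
Answer: none

Derivation:
Node E's children (from adjacency): (leaf)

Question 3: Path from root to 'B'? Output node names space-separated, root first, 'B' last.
Walk down from root: C -> B

Answer: C B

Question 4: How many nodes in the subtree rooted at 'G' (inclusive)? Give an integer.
Answer: 2

Derivation:
Subtree rooted at G contains: G, J
Count = 2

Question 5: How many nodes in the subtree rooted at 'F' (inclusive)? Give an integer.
Answer: 3

Derivation:
Subtree rooted at F contains: F, K, L
Count = 3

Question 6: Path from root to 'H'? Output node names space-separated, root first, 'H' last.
Answer: C B A M H

Derivation:
Walk down from root: C -> B -> A -> M -> H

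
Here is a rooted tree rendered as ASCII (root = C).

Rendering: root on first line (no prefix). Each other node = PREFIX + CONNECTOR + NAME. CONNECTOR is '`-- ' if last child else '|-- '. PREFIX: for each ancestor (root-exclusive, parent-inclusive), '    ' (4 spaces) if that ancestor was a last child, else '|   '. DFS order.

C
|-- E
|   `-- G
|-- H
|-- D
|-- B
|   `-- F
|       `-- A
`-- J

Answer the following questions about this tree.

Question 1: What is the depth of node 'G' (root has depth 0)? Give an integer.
Path from root to G: C -> E -> G
Depth = number of edges = 2

Answer: 2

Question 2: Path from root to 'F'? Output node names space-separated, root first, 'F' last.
Answer: C B F

Derivation:
Walk down from root: C -> B -> F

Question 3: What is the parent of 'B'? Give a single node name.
Scan adjacency: B appears as child of C

Answer: C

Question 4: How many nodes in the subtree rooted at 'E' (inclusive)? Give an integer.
Answer: 2

Derivation:
Subtree rooted at E contains: E, G
Count = 2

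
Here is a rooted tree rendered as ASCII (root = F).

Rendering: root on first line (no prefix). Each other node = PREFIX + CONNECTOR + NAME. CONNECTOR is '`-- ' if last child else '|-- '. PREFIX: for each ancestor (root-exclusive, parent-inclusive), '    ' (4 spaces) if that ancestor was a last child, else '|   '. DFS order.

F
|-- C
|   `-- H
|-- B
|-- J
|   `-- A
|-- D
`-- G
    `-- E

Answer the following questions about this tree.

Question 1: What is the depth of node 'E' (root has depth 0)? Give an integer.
Answer: 2

Derivation:
Path from root to E: F -> G -> E
Depth = number of edges = 2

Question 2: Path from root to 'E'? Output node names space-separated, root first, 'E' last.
Walk down from root: F -> G -> E

Answer: F G E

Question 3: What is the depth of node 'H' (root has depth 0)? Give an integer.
Answer: 2

Derivation:
Path from root to H: F -> C -> H
Depth = number of edges = 2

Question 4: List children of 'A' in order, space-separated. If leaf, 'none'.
Answer: none

Derivation:
Node A's children (from adjacency): (leaf)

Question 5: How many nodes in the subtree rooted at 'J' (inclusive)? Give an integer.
Answer: 2

Derivation:
Subtree rooted at J contains: A, J
Count = 2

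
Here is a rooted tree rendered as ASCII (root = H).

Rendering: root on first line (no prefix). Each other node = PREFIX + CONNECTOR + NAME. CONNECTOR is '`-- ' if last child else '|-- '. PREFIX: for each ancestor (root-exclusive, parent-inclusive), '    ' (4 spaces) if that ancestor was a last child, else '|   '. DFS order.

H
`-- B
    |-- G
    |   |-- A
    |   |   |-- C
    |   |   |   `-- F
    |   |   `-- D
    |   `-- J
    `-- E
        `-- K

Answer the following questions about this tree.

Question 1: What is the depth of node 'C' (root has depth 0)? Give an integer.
Path from root to C: H -> B -> G -> A -> C
Depth = number of edges = 4

Answer: 4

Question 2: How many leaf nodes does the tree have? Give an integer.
Answer: 4

Derivation:
Leaves (nodes with no children): D, F, J, K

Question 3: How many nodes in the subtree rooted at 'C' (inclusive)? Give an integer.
Answer: 2

Derivation:
Subtree rooted at C contains: C, F
Count = 2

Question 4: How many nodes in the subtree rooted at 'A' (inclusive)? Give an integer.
Subtree rooted at A contains: A, C, D, F
Count = 4

Answer: 4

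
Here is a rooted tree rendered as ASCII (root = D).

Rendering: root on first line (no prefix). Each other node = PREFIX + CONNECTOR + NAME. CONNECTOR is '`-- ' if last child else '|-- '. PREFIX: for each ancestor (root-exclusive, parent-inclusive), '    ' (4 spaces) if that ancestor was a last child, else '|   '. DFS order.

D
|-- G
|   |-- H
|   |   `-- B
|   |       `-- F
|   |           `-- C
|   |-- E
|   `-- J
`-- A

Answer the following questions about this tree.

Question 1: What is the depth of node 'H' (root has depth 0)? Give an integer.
Answer: 2

Derivation:
Path from root to H: D -> G -> H
Depth = number of edges = 2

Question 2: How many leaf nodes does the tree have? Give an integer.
Leaves (nodes with no children): A, C, E, J

Answer: 4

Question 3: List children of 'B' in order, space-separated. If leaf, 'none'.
Node B's children (from adjacency): F

Answer: F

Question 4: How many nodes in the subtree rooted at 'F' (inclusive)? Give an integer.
Subtree rooted at F contains: C, F
Count = 2

Answer: 2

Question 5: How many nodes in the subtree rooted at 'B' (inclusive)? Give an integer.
Subtree rooted at B contains: B, C, F
Count = 3

Answer: 3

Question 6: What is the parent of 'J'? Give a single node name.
Scan adjacency: J appears as child of G

Answer: G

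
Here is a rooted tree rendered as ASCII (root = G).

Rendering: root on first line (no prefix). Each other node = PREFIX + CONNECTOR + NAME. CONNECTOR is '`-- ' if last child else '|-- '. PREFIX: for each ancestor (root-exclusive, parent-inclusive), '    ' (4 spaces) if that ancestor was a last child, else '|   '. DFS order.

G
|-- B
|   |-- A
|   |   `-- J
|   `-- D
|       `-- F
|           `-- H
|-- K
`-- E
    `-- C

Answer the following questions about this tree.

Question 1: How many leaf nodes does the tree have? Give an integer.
Answer: 4

Derivation:
Leaves (nodes with no children): C, H, J, K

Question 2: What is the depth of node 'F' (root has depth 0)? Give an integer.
Answer: 3

Derivation:
Path from root to F: G -> B -> D -> F
Depth = number of edges = 3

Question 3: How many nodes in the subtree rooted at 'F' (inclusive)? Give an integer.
Answer: 2

Derivation:
Subtree rooted at F contains: F, H
Count = 2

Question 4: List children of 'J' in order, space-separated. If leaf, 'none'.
Node J's children (from adjacency): (leaf)

Answer: none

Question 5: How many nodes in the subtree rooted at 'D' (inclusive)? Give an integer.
Subtree rooted at D contains: D, F, H
Count = 3

Answer: 3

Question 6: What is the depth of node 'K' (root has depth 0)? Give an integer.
Path from root to K: G -> K
Depth = number of edges = 1

Answer: 1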